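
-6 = -6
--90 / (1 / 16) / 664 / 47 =180 / 3901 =0.05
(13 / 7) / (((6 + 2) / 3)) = 39 / 56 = 0.70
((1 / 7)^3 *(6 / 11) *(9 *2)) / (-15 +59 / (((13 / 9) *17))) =-1989 / 875336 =-0.00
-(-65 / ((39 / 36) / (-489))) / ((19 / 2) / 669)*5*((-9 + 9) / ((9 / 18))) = 0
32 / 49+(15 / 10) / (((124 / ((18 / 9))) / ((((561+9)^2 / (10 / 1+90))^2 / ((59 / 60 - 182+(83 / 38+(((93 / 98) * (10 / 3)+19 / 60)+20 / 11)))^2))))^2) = 17396863423848884728804219659331 / 357956815584574284890055665792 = 48.60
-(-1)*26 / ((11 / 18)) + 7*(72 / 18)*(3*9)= 8784 / 11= 798.55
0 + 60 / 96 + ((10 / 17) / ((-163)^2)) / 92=0.63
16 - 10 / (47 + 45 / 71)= 26701 / 1691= 15.79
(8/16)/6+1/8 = 5/24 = 0.21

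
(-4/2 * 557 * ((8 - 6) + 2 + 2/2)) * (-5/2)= 13925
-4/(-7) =4/7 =0.57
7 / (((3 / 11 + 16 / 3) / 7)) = 1617 / 185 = 8.74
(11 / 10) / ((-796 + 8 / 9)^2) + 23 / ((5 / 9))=41.40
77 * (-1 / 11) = -7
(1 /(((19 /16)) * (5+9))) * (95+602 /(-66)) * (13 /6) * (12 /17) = 589472 /74613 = 7.90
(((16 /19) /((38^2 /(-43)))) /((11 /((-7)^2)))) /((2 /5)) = -21070 /75449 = -0.28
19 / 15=1.27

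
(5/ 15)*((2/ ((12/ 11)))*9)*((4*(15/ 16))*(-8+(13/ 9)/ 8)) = -30965/ 192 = -161.28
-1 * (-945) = 945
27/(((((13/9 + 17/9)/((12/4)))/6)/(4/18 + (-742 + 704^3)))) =50871504060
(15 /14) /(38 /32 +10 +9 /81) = 1080 /11389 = 0.09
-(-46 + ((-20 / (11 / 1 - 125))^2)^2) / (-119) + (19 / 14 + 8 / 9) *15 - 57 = -59532306973 / 2512328238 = -23.70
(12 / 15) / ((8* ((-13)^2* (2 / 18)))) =9 / 1690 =0.01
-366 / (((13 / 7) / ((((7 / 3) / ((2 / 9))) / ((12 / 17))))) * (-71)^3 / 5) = 762195 / 18611372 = 0.04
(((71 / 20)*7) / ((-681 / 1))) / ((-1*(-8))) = -497 / 108960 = -0.00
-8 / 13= -0.62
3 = 3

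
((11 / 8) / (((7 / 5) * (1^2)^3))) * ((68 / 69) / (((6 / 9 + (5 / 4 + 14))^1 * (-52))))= -935 / 799526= -0.00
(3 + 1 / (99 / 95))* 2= 784 / 99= 7.92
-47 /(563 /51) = -2397 /563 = -4.26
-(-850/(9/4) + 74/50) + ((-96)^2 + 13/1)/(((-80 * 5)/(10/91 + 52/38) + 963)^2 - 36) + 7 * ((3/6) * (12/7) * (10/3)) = 396.32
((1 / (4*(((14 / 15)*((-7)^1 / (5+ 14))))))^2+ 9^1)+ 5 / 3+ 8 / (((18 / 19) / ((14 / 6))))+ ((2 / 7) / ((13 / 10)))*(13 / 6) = 130173235 / 4148928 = 31.38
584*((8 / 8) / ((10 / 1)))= 292 / 5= 58.40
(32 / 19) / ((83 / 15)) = 480 / 1577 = 0.30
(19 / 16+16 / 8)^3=132651 / 4096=32.39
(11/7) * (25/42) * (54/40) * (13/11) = 585/392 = 1.49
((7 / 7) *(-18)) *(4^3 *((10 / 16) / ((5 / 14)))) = -2016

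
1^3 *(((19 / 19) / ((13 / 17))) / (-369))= -17 / 4797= -0.00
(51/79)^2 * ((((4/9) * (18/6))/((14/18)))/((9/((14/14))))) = 0.08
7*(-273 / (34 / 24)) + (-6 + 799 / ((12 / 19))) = -18331 / 204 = -89.86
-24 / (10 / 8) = -96 / 5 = -19.20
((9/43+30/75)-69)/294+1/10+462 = 29194637/63210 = 461.87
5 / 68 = 0.07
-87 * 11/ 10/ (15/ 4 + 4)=-1914/ 155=-12.35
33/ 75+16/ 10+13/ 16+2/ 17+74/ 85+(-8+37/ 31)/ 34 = 767427/ 210800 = 3.64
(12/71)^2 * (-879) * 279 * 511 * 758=-13678726817952/5041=-2713494706.99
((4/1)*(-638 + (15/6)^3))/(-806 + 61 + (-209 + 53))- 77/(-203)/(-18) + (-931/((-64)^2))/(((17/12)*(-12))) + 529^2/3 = 89852085924539/963219456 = 93283.09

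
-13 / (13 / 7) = -7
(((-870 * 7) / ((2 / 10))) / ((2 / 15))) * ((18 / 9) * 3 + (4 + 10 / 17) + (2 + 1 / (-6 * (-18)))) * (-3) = 586898375 / 68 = 8630858.46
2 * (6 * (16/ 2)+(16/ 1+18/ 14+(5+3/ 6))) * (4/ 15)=37.75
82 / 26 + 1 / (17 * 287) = 200052 / 63427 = 3.15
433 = 433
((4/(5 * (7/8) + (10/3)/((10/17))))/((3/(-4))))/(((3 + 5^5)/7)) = -112/94231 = -0.00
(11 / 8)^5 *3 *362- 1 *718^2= -8358894523 / 16384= -510186.43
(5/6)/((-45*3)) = -0.01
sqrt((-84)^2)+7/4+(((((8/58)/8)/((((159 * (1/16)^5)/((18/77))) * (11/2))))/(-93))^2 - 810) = -4718292052023312241/6514752701704324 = -724.25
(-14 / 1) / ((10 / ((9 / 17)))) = -63 / 85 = -0.74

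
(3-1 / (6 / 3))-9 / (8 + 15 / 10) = 59 / 38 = 1.55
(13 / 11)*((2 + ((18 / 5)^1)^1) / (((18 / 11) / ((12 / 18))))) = 364 / 135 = 2.70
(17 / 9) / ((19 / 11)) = 1.09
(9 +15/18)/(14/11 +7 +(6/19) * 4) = 12331/11958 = 1.03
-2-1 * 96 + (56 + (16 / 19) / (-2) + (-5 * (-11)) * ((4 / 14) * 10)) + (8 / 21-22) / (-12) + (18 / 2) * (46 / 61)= 2572499 / 20862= 123.31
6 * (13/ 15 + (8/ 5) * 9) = 458/ 5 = 91.60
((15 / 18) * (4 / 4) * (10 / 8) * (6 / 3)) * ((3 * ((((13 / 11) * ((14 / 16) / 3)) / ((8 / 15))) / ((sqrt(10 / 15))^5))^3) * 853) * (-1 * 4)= -4393109343065625 * sqrt(6) / 89321897984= -120472.99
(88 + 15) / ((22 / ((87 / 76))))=8961 / 1672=5.36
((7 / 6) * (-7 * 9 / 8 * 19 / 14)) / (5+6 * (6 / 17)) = -1.75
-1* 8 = -8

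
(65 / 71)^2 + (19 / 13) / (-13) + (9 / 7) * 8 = 65666610 / 5963503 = 11.01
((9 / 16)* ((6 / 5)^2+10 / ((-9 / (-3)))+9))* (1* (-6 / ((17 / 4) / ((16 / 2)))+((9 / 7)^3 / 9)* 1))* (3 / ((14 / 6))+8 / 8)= -199820421 / 1020425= -195.82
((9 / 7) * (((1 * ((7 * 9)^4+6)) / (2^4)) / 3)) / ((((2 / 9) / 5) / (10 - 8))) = 2126650545 / 112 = 18987951.29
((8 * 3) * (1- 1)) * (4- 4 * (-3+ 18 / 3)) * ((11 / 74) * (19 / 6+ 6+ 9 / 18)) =0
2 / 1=2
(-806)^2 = 649636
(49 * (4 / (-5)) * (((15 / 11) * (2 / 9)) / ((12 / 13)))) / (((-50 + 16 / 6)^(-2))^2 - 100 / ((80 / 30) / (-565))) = -517991705504 / 852841426049019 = -0.00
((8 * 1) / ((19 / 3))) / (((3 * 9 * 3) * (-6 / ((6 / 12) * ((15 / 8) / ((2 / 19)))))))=-0.02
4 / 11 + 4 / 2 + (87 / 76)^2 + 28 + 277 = 19611915 / 63536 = 308.67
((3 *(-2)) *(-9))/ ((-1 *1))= -54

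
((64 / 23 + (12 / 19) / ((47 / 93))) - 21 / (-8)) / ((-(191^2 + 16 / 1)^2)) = -1093879 / 218868679150808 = -0.00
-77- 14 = -91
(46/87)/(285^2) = 0.00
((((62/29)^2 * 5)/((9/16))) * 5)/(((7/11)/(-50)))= -845680000/52983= -15961.35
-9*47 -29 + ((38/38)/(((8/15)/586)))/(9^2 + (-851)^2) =-1309497461/2897128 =-452.00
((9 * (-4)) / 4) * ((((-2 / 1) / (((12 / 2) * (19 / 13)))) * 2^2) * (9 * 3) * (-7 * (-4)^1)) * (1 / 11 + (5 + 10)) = 19577376 / 209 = 93671.66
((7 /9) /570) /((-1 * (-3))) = 7 /15390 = 0.00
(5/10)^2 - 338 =-1351/4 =-337.75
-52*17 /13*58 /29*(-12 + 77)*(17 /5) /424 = -3757 /53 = -70.89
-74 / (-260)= 37 / 130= 0.28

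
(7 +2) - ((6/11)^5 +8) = 153275/161051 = 0.95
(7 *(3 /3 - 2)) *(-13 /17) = 91 /17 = 5.35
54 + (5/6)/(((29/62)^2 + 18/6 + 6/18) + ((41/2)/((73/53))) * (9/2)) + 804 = 5094284707/5937313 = 858.01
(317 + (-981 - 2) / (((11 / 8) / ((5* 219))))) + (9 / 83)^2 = -59297707286 / 75779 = -782508.44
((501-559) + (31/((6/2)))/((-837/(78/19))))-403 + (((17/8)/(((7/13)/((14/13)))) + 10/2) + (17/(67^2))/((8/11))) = -8323362979/18422856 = -451.80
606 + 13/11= 6679/11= 607.18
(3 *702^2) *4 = 5913648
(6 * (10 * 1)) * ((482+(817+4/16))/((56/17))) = 1325235/56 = 23664.91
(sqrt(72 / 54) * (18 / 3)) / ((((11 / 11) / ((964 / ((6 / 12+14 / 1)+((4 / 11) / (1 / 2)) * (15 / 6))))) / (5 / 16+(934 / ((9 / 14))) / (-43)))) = -1099003862 * sqrt(3) / 138933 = -13701.07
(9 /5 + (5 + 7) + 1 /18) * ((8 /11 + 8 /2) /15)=32422 /7425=4.37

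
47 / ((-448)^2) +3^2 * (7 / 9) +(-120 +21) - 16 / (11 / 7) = -225590779 / 2207744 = -102.18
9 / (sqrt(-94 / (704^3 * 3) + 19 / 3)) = 25344 * sqrt(218768864226) / 3314679761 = 3.58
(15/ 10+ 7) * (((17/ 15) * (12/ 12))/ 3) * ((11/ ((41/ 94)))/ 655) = 149413/ 1208475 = 0.12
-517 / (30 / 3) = -517 / 10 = -51.70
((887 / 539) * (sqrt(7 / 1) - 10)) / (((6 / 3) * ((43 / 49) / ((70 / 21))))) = -44350 / 1419 + 4435 * sqrt(7) / 1419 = -22.99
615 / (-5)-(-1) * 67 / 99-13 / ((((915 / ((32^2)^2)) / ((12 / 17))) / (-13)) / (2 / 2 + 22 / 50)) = 2524726649314 / 12832875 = 196738.97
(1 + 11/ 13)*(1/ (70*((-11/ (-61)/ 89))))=65148/ 5005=13.02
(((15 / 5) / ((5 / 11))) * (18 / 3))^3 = 7762392 / 125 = 62099.14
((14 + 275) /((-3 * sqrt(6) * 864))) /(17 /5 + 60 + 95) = -1445 * sqrt(6) /12317184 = -0.00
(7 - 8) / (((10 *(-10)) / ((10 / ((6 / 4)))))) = 1 / 15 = 0.07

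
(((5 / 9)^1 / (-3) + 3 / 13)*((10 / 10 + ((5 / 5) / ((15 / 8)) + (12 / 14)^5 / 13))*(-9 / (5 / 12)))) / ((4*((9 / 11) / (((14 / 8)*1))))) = -226245052 / 273894075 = -0.83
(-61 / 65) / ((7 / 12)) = -732 / 455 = -1.61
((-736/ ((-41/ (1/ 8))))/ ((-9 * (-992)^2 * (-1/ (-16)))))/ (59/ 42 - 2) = 161/ 23640600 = 0.00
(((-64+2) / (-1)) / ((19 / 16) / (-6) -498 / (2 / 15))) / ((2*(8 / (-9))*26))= 1674 / 4661527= 0.00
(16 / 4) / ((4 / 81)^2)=6561 / 4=1640.25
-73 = -73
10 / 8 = 5 / 4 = 1.25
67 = 67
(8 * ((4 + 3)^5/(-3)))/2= -22409.33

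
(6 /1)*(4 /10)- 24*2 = -228 /5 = -45.60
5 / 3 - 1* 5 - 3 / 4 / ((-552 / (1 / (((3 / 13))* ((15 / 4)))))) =-27587 / 8280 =-3.33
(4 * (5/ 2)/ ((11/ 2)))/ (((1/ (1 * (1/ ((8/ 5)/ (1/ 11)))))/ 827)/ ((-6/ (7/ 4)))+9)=62025/ 306812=0.20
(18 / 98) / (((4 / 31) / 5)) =1395 / 196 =7.12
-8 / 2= -4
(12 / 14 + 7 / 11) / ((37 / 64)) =7360 / 2849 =2.58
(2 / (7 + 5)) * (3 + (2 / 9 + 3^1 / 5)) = 86 / 135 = 0.64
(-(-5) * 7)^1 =35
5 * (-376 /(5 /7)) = -2632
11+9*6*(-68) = -3661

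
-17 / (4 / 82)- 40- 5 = -787 / 2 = -393.50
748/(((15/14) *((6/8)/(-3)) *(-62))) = 20944/465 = 45.04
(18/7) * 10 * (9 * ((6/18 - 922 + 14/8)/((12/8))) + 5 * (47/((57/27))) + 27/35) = -129453462/931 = -139047.76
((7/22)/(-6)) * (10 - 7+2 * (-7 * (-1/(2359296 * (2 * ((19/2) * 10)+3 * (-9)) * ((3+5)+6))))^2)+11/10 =183679914021872467933/195215367559477985280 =0.94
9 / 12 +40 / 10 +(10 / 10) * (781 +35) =820.75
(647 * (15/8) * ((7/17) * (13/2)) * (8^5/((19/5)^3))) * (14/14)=226087680000/116603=1938952.51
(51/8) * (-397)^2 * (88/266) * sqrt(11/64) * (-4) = -88418649 * sqrt(11)/532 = -551224.59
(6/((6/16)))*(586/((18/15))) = 7813.33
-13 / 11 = -1.18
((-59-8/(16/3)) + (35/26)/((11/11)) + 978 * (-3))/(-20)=38911/260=149.66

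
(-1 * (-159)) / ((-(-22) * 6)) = 53 / 44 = 1.20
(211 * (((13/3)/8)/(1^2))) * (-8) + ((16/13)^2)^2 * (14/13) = -1015704187/1113879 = -911.86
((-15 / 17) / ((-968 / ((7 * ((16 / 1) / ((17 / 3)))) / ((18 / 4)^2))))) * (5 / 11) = 1400 / 3461931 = 0.00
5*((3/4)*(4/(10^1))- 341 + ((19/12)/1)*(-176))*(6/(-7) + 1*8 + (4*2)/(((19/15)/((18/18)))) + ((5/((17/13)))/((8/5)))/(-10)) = -522710855/12768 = -40939.13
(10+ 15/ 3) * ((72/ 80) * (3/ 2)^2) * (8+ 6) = 1701/ 4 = 425.25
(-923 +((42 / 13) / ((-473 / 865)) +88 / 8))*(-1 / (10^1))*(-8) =-22576872 / 30745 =-734.33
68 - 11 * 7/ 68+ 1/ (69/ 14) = 314695/ 4692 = 67.07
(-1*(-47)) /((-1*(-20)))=47 /20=2.35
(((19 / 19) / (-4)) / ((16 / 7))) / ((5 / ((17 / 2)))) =-119 / 640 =-0.19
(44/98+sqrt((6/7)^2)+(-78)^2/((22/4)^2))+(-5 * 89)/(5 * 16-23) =194.62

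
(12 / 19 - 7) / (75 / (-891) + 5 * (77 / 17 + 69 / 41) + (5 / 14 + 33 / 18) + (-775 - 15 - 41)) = 175336623 / 21966067960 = 0.01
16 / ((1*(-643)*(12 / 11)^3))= -1331 / 69444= -0.02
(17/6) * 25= 425/6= 70.83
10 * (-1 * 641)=-6410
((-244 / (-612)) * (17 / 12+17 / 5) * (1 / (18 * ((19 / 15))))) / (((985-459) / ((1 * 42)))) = 7259 / 1079352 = 0.01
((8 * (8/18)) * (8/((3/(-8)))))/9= -2048/243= -8.43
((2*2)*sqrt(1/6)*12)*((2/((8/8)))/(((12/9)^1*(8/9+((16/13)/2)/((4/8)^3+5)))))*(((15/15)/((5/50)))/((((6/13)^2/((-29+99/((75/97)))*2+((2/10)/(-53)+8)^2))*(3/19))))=31491482271327*sqrt(6)/33988900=2269507.48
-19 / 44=-0.43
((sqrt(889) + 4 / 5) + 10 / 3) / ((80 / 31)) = 961 / 600 + 31 * sqrt(889) / 80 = 13.16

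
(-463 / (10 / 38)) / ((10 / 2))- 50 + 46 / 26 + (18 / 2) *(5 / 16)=-397.30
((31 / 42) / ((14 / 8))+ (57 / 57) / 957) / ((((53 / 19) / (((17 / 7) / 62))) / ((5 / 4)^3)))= 266838375 / 23010832768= 0.01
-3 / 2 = -1.50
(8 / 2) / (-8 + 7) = -4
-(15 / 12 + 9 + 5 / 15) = -127 / 12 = -10.58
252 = 252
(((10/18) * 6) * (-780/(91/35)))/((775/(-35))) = 1400/31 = 45.16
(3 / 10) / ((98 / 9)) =27 / 980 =0.03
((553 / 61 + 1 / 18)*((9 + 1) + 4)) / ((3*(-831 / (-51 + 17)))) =2383570 / 1368657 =1.74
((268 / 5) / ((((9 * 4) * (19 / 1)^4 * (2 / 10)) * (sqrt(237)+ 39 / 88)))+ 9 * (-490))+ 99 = -3090774408030499 / 716950686141+ 518848 * sqrt(237) / 2150852058423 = -4311.00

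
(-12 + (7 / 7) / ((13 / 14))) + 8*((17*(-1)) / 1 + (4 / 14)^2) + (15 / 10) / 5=-929829 / 6370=-145.97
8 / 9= 0.89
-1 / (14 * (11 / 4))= -2 / 77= -0.03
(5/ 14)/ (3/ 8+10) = 20/ 581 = 0.03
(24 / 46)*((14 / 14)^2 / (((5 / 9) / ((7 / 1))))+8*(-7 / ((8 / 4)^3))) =336 / 115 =2.92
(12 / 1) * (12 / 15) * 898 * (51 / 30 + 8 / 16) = 474144 / 25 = 18965.76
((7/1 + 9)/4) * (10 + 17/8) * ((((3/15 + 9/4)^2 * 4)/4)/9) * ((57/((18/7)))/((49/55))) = 6953639/8640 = 804.82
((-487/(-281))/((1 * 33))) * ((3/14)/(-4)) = -487/173096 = -0.00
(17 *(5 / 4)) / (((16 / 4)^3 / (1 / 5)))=17 / 256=0.07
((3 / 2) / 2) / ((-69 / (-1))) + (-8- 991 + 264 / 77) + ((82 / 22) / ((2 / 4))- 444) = -1432.11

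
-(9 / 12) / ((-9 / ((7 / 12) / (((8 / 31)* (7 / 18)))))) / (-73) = -31 / 4672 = -0.01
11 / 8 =1.38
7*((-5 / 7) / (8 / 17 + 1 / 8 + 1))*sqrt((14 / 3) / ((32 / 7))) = -170*sqrt(3) / 93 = -3.17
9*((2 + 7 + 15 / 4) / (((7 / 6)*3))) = 459 / 14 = 32.79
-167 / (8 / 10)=-835 / 4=-208.75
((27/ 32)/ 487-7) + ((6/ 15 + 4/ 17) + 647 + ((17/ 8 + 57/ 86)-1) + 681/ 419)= 15370925101747/ 23866038880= 644.05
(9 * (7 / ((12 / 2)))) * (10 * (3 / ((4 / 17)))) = 5355 / 4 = 1338.75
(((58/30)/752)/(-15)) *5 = -29/33840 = -0.00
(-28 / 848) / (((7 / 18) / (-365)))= 3285 / 106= 30.99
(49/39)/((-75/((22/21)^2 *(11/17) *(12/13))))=-21296/1939275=-0.01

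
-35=-35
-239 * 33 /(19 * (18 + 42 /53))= -139337 /6308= -22.09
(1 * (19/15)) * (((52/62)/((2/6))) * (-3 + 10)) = 3458/155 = 22.31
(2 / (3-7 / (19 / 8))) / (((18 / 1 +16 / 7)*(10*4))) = 133 / 2840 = 0.05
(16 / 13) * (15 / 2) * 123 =14760 / 13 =1135.38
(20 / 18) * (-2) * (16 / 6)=-160 / 27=-5.93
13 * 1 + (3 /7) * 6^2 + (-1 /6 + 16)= 1859 /42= 44.26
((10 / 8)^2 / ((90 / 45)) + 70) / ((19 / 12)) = 6795 / 152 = 44.70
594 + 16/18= 5354/9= 594.89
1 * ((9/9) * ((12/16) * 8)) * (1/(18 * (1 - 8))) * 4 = -4/21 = -0.19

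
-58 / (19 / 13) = -754 / 19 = -39.68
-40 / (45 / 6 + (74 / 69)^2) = -380880 / 82367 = -4.62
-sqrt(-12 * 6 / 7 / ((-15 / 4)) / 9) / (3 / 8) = -32 * sqrt(210) / 315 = -1.47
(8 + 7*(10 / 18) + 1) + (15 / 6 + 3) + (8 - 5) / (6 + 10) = 18.58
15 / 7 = 2.14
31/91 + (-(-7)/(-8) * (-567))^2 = 246140.36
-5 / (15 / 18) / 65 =-6 / 65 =-0.09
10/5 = 2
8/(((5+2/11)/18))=528/19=27.79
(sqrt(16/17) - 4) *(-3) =12 - 12 *sqrt(17)/17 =9.09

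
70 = 70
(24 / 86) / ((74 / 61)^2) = 0.19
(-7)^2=49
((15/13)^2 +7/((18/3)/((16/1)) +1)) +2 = 15657/1859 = 8.42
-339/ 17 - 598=-10505/ 17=-617.94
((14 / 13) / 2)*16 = 112 / 13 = 8.62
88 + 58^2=3452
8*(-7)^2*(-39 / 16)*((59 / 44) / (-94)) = 112749 / 8272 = 13.63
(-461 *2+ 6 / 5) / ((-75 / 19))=87476 / 375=233.27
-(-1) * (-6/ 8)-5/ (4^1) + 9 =7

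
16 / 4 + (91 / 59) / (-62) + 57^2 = 11899383 / 3658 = 3252.98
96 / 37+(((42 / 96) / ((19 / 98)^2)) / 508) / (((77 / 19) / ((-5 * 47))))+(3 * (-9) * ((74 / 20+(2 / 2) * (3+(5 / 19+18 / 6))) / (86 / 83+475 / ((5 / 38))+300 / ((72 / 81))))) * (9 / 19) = 109741077515317 / 88950181753840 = 1.23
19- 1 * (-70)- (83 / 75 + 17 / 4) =25093 / 300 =83.64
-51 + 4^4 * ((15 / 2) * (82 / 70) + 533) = 970523 / 7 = 138646.14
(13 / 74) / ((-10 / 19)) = -247 / 740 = -0.33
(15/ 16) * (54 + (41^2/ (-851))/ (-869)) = 50.63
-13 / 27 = -0.48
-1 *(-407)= 407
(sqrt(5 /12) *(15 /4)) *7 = 35 *sqrt(15) /8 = 16.94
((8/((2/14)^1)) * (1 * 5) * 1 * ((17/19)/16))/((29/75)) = 44625/1102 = 40.49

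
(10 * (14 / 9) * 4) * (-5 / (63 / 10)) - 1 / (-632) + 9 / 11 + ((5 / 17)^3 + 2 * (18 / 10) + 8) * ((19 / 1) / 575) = -383208767052263 / 7953886611000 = -48.18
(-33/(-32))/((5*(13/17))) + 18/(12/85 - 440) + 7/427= 22367219/91226720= 0.25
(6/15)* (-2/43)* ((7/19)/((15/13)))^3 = -3014284/4977061875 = -0.00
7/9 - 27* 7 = -1694/9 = -188.22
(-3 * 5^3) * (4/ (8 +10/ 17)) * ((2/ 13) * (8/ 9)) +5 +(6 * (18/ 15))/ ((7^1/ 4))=-1471807/ 99645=-14.77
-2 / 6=-1 / 3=-0.33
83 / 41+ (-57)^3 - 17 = -7593527 / 41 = -185207.98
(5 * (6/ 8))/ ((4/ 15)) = 225/ 16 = 14.06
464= 464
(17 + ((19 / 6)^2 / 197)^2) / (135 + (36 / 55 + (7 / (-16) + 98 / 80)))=0.12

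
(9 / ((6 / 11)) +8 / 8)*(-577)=-20195 / 2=-10097.50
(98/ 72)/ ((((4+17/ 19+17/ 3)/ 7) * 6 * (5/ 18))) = 931/ 1720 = 0.54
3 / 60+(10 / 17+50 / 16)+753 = 514599 / 680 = 756.76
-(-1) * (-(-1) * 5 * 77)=385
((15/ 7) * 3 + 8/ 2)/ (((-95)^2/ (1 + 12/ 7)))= 73/ 23275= 0.00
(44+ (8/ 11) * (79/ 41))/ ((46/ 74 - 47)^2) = 7007911/ 332009964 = 0.02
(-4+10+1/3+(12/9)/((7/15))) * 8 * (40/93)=61760/1953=31.62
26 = 26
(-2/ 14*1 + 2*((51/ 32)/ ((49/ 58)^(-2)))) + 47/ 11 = 26544759/ 4144448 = 6.40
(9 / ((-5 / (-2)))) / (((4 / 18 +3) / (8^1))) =1296 / 145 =8.94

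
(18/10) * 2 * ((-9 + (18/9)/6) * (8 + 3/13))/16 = -16.05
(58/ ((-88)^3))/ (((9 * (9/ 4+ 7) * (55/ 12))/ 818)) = -0.00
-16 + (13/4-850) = -3451/4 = -862.75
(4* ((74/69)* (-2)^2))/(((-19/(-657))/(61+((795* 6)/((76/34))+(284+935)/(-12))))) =10313217496/8303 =1242107.37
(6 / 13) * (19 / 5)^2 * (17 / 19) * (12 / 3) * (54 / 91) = 418608 / 29575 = 14.15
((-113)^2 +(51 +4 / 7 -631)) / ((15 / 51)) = 1450559 / 35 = 41444.54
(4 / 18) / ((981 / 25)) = 0.01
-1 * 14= -14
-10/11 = -0.91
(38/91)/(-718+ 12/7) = -19/32591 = -0.00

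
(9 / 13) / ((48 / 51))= 153 / 208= 0.74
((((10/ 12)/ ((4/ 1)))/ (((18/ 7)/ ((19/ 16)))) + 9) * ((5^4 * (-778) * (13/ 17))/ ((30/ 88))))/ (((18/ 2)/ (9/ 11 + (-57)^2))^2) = -4354348025490125/ 3366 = -1293626864376.15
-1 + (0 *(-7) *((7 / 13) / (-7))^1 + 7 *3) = 20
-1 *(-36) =36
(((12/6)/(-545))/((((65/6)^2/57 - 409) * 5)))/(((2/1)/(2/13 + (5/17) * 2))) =336528/502883770675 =0.00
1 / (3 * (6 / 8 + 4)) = 4 / 57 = 0.07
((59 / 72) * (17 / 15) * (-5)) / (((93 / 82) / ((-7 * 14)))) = 2015027 / 5022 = 401.24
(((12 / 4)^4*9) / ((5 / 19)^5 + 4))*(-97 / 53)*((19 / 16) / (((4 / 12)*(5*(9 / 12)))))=-1108918461051 / 3500657420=-316.77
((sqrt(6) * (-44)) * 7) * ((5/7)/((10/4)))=-88 * sqrt(6)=-215.56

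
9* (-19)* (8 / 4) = -342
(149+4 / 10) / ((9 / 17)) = 1411 / 5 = 282.20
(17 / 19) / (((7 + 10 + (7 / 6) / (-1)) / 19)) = 102 / 95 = 1.07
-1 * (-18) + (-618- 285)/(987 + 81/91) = 17.09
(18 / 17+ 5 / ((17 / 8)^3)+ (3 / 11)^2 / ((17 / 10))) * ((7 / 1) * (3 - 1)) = 13512968 / 594473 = 22.73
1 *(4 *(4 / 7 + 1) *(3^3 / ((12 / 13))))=1287 / 7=183.86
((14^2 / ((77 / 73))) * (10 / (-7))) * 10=-29200 / 11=-2654.55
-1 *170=-170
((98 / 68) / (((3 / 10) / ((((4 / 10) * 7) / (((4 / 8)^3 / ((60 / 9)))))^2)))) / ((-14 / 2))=-7024640 / 459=-15304.23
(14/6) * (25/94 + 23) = 54.29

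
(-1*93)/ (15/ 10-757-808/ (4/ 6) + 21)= 186/ 3893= 0.05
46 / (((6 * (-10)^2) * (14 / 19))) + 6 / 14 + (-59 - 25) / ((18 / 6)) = -115363 / 4200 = -27.47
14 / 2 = 7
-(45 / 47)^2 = -2025 / 2209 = -0.92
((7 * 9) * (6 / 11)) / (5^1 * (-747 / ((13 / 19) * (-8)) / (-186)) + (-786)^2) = 812448 / 14606258161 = 0.00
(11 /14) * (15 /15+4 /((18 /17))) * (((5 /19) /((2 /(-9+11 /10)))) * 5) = -186835 /9576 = -19.51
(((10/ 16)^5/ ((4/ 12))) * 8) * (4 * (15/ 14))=140625/ 14336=9.81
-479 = -479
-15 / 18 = -5 / 6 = -0.83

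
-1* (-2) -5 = -3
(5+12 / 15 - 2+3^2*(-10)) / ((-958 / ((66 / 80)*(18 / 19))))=128007 / 1820200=0.07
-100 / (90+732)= -50 / 411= -0.12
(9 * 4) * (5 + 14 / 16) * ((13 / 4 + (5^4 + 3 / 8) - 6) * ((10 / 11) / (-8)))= -10534815 / 704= -14964.23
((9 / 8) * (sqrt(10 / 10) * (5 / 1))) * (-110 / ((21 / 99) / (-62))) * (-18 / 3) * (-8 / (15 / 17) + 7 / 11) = 64034685 / 7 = 9147812.14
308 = 308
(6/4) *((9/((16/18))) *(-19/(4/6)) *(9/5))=-124659/160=-779.12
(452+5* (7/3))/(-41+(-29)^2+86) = 1391/2658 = 0.52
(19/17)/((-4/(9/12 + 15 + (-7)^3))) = 1463/16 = 91.44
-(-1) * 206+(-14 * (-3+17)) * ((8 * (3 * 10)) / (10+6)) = -2734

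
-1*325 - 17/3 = -992/3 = -330.67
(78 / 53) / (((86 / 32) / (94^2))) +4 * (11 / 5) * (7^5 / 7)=295899316 / 11395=25967.47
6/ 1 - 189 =-183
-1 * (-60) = 60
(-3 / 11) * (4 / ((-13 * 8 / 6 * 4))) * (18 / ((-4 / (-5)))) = 405 / 1144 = 0.35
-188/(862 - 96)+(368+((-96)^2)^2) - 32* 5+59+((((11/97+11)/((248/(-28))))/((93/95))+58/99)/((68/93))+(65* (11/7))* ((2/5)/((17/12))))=84934950.64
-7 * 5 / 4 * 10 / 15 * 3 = -35 / 2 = -17.50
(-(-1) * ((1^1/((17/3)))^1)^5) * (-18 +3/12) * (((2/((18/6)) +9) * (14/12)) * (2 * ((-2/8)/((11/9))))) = 0.01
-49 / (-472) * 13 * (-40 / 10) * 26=-8281 / 59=-140.36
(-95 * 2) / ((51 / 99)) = -368.82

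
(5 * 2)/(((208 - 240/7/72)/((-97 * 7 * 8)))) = -570360/2179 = -261.75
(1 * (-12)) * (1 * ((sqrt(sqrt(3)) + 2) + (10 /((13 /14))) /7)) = -552 /13 -12 * 3^(1 /4) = -58.25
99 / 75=33 / 25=1.32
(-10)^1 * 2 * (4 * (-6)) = 480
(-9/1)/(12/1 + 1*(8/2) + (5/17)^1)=-0.55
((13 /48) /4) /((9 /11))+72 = 72.08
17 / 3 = 5.67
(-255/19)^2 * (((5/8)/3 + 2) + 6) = 4269975/2888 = 1478.52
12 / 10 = 6 / 5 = 1.20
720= 720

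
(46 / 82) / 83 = 23 / 3403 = 0.01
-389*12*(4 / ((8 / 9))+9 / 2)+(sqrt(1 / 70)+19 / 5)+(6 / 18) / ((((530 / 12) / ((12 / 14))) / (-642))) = -42012.23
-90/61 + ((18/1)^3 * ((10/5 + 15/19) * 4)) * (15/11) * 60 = 67877462790/12749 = 5324140.15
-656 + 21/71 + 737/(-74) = -3497397/5254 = -665.66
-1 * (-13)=13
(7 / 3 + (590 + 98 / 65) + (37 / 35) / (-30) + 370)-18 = 12910249 / 13650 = 945.81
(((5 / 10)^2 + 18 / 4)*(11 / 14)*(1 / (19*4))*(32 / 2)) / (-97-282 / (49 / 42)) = -0.00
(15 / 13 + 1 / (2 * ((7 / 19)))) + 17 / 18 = 2830 / 819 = 3.46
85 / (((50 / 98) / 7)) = 5831 / 5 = 1166.20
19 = 19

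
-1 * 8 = -8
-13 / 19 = -0.68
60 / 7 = 8.57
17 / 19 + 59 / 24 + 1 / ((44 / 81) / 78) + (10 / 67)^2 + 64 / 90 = 49878379241 / 337752360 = 147.68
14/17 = 0.82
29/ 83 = 0.35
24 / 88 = 3 / 11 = 0.27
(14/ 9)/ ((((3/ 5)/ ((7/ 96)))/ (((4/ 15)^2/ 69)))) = 49/ 251505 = 0.00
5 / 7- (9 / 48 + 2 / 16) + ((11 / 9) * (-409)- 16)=-519611 / 1008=-515.49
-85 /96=-0.89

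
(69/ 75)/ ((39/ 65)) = 23/ 15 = 1.53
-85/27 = -3.15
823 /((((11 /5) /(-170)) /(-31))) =21686050 /11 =1971459.09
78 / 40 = 1.95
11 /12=0.92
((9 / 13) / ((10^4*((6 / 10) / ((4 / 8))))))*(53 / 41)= 159 / 2132000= 0.00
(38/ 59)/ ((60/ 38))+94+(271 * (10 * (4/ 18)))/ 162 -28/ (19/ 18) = 292556797/ 4086045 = 71.60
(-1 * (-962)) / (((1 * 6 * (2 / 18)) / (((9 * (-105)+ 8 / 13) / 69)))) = -454249 / 23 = -19749.96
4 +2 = 6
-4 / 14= -2 / 7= -0.29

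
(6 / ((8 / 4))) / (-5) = -3 / 5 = -0.60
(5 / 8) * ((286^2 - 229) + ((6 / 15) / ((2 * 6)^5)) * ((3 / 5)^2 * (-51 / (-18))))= 845686656017 / 16588800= 50979.38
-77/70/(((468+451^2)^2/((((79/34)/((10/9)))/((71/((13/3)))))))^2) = -0.00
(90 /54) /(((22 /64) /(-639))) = -34080 /11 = -3098.18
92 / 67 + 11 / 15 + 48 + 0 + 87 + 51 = 189047 / 1005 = 188.11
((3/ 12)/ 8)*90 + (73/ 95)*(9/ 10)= 26631/ 7600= 3.50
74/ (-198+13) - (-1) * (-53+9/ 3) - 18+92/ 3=-566/ 15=-37.73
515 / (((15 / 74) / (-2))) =-15244 / 3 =-5081.33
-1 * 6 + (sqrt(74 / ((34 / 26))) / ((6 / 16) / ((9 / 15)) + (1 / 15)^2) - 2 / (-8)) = -23 / 4 + 1800 * sqrt(16354) / 19261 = 6.20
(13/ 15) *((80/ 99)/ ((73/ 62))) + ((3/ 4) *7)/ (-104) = 4909435/ 9019296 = 0.54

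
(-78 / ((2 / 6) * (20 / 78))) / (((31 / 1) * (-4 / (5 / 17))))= 4563 / 2108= 2.16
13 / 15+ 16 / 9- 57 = -2446 / 45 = -54.36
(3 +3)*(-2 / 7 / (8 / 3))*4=-18 / 7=-2.57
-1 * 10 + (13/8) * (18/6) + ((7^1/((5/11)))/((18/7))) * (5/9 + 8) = 149407/3240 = 46.11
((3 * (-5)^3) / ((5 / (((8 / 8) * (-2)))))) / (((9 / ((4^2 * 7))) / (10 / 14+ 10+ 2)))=71200 / 3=23733.33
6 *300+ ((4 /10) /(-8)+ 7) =36139 /20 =1806.95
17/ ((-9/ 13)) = -221/ 9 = -24.56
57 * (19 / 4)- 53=871 / 4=217.75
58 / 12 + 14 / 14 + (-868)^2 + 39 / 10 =11301506 / 15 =753433.73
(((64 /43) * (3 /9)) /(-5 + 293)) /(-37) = -2 /42957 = -0.00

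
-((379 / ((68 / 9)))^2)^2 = -135371386676241 / 21381376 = -6331275.72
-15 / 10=-3 / 2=-1.50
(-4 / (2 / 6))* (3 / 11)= -3.27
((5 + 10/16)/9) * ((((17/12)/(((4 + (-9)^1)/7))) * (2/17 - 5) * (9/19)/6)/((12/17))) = 9877/14592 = 0.68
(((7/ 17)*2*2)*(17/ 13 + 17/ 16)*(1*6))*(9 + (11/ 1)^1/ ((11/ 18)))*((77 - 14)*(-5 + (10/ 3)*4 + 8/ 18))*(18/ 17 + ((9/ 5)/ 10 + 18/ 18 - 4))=-13612189563/ 22100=-615936.18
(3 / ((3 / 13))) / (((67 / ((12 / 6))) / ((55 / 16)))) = 715 / 536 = 1.33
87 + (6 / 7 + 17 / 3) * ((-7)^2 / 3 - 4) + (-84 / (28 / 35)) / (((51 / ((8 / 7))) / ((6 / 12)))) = 166.28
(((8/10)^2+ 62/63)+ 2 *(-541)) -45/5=-1715767/1575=-1089.38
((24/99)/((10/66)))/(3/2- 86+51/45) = -48/2501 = -0.02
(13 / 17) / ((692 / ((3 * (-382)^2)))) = 483.77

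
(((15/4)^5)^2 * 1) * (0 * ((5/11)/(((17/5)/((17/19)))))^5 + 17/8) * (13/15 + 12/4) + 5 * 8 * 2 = 18952911716195/4194304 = 4518726.28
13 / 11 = 1.18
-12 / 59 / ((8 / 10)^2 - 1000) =25 / 122838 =0.00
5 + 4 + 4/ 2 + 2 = 13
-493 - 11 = -504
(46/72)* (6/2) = 23/12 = 1.92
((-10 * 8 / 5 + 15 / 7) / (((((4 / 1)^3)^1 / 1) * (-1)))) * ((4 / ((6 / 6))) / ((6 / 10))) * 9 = 1455 / 112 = 12.99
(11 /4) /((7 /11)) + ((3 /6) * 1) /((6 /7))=103 /21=4.90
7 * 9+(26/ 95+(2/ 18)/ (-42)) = 2272063/ 35910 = 63.27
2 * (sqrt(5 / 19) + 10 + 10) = 41.03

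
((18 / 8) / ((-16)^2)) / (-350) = -9 / 358400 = -0.00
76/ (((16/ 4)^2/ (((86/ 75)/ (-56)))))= -817/ 8400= -0.10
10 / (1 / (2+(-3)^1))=-10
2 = 2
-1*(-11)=11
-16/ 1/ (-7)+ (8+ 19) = 29.29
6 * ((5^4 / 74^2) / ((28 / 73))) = 136875 / 76664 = 1.79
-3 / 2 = -1.50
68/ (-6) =-34/ 3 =-11.33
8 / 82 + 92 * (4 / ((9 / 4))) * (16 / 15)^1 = 966172 / 5535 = 174.56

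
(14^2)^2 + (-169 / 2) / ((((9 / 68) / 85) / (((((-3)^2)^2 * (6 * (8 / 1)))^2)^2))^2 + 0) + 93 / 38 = -69154590432816791753467941091696818499 / 38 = -1819857642968862940880735000000000000.00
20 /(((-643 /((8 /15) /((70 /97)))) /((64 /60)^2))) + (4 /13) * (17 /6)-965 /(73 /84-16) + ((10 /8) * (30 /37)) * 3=1256761763409101 /18573913244250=67.66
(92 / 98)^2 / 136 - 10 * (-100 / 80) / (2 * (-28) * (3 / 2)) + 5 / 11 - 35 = -373784737 / 10775688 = -34.69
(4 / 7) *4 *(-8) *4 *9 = -4608 / 7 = -658.29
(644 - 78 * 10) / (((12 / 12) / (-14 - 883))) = 121992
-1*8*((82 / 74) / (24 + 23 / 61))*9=-3.27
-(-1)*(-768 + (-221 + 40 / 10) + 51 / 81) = -26578 / 27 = -984.37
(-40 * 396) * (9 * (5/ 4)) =-178200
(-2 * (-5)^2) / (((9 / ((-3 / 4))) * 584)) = 25 / 3504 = 0.01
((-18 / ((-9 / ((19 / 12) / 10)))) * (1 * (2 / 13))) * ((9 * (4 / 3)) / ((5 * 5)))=38 / 1625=0.02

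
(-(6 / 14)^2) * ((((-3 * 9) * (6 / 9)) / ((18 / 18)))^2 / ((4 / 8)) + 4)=-119.76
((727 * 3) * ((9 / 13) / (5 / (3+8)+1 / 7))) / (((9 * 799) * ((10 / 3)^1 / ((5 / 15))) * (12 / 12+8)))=55979 / 14334060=0.00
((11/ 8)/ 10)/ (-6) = -11/ 480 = -0.02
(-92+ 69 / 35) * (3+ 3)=-18906 / 35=-540.17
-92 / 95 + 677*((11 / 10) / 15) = 138733 / 2850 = 48.68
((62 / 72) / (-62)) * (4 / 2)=-1 / 36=-0.03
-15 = -15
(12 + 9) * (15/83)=315/83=3.80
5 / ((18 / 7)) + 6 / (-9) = 23 / 18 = 1.28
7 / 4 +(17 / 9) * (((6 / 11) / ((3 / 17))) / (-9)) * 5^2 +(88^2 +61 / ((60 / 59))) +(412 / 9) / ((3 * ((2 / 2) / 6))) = 35110172 / 4455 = 7881.07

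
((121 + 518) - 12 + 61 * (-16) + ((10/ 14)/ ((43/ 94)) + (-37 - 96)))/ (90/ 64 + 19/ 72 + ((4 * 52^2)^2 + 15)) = -41648256/ 10141271330029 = -0.00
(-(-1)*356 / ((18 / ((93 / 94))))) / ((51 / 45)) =13795 / 799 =17.27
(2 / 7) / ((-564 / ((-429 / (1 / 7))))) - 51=-4651 / 94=-49.48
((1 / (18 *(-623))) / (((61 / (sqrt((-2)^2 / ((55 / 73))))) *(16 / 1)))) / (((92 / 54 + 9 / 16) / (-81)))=243 *sqrt(4015) / 2046271535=0.00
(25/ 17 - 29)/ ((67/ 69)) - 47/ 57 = -1894177/ 64923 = -29.18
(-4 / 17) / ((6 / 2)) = -4 / 51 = -0.08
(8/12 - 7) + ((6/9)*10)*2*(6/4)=41/3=13.67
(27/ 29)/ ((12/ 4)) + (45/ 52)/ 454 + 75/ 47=61394919/ 32177704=1.91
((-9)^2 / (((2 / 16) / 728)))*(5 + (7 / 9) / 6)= 2419872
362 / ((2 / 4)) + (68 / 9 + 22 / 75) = 164666 / 225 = 731.85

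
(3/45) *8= 8/15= 0.53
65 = 65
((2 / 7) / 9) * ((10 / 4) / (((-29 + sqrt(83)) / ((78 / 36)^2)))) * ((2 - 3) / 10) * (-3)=-4901 / 1146096 - 169 * sqrt(83) / 1146096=-0.01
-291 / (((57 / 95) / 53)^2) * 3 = -6811825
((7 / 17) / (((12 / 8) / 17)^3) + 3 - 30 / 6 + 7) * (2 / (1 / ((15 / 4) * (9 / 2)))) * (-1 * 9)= -734355 / 4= -183588.75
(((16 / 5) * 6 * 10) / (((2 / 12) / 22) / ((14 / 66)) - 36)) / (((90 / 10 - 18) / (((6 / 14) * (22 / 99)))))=512 / 9063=0.06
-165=-165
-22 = -22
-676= -676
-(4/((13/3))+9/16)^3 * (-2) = 6.56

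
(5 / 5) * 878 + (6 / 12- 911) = -65 / 2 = -32.50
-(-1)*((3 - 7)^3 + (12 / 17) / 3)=-1084 / 17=-63.76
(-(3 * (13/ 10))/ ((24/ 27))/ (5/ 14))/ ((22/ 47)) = -115479/ 4400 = -26.25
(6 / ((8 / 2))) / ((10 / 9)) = 27 / 20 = 1.35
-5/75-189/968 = -3803/14520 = -0.26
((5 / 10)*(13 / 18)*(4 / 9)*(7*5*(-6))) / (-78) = 35 / 81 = 0.43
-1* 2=-2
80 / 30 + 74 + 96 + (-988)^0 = 173.67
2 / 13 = 0.15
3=3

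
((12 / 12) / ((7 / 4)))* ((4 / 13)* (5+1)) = 96 / 91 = 1.05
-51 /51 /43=-1 /43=-0.02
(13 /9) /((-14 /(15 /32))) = -65 /1344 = -0.05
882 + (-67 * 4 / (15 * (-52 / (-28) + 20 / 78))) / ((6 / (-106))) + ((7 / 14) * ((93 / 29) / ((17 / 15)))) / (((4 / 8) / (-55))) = 3736598207 / 4266915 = 875.71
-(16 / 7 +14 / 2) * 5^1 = -325 / 7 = -46.43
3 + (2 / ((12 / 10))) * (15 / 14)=67 / 14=4.79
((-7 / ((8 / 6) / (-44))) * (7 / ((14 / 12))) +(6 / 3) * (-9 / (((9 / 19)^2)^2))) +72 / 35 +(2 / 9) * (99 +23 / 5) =5376244 / 5103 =1053.55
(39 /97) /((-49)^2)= 39 /232897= 0.00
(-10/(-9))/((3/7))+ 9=313/27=11.59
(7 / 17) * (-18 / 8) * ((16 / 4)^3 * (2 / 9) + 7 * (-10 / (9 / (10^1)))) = 1001 / 17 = 58.88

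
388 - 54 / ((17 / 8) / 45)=-12844 / 17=-755.53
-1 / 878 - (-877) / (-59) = -770065 / 51802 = -14.87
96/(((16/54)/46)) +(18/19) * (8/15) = 1415928/95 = 14904.51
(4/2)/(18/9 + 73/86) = 0.70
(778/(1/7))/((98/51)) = 19839/7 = 2834.14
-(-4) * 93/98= 186/49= 3.80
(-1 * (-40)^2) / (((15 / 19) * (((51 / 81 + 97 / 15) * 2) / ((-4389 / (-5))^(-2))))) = -10000 / 53959829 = -0.00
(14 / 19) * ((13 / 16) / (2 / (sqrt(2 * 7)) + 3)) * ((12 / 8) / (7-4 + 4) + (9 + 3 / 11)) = 398853 / 203984-18993 * sqrt(14) / 203984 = 1.61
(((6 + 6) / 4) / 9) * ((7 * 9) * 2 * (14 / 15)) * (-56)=-10976 / 5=-2195.20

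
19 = 19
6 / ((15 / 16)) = 32 / 5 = 6.40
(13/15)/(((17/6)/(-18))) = -468/85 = -5.51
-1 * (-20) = 20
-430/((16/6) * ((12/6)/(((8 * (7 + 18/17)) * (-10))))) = 883650/17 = 51979.41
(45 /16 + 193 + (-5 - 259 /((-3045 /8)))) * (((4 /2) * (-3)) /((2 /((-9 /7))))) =11995119 /16240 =738.62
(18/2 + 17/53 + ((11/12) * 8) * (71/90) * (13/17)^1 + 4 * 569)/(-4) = -278513099/486540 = -572.44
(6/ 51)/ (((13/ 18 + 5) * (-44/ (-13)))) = 117/ 19261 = 0.01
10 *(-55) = -550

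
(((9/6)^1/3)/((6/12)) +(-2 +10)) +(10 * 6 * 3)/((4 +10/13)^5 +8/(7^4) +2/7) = 1108861048417/122216255943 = 9.07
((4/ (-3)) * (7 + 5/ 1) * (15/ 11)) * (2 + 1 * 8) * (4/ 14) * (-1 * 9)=43200/ 77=561.04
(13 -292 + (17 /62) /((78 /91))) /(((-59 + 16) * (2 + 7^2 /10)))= 518345 /551862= 0.94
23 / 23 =1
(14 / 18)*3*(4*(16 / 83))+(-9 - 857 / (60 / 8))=-50409 / 415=-121.47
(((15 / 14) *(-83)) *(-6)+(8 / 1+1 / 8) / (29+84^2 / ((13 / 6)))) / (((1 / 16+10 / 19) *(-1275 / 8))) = -77597237584 / 13647444195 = -5.69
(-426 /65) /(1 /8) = -3408 /65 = -52.43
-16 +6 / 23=-362 / 23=-15.74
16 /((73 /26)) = 416 /73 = 5.70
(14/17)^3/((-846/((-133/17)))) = 182476/35329383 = 0.01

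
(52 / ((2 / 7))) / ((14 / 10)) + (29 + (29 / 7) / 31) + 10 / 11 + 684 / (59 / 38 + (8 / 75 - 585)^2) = 27935422010654254 / 174547589660059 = 160.04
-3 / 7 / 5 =-3 / 35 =-0.09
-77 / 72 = -1.07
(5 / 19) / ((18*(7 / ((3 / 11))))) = 5 / 8778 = 0.00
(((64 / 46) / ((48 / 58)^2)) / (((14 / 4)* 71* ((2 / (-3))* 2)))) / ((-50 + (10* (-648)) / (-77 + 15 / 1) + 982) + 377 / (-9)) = -2697 / 437532956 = -0.00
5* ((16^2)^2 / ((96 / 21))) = 71680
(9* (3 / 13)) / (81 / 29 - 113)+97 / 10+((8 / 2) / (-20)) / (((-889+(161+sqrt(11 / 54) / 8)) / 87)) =2088* sqrt(66) / 9158123465+217222954211431 / 22382453748460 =9.71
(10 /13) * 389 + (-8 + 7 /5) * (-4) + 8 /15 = 63602 /195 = 326.16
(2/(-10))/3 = -1/15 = -0.07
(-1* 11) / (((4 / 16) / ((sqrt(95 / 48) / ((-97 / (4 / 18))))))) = 22* sqrt(285) / 2619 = 0.14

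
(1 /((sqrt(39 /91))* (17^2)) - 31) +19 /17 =-508 /17 +sqrt(21) /867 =-29.88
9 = 9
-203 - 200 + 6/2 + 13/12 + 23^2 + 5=135.08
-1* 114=-114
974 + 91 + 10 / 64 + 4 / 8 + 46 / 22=375847 / 352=1067.75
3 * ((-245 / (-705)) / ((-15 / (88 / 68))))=-1078 / 11985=-0.09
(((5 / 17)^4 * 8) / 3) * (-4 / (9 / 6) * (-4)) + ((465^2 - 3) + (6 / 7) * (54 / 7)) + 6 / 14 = 7964320421647 / 36832761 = 216229.25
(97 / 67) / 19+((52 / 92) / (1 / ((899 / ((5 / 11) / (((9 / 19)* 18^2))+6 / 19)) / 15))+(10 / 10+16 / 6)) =9386362366054 / 85316517285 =110.02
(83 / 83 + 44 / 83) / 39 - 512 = -1657217 / 3237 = -511.96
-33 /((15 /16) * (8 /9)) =-198 /5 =-39.60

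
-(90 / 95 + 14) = -284 / 19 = -14.95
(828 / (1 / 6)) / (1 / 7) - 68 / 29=1008436 / 29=34773.66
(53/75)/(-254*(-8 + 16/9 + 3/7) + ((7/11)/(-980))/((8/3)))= 55968/116549695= 0.00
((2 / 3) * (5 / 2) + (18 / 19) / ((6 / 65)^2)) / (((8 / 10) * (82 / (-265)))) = -17046125 / 37392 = -455.88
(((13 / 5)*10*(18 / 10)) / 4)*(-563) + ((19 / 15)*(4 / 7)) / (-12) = -4149911 / 630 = -6587.16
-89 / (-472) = 89 / 472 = 0.19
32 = 32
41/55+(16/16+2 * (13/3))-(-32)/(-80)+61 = 11717/165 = 71.01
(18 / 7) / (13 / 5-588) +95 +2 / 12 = 11698679 / 122934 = 95.16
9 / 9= 1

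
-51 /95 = -0.54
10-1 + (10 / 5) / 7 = 65 / 7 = 9.29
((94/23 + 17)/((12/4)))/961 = 485/66309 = 0.01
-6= -6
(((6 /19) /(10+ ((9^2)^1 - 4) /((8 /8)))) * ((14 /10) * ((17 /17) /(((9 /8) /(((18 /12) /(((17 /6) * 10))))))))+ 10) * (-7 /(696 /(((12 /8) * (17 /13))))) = -8196321 /41545400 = -0.20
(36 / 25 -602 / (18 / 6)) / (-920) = 7471 / 34500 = 0.22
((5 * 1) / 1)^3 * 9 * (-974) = -1095750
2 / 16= 1 / 8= 0.12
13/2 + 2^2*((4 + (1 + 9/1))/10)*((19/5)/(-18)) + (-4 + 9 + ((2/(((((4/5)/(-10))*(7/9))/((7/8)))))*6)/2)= -74.06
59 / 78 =0.76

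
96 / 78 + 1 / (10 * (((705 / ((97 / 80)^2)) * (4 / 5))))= 577658317 / 469248000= 1.23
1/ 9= 0.11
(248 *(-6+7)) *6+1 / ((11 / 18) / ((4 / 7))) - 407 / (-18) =2095003 / 1386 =1511.55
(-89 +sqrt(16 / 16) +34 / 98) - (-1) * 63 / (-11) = -50332 / 539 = -93.38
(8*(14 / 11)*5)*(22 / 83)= 1120 / 83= 13.49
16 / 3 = 5.33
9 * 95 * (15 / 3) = 4275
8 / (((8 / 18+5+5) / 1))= 36 / 47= 0.77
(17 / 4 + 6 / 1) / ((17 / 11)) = 6.63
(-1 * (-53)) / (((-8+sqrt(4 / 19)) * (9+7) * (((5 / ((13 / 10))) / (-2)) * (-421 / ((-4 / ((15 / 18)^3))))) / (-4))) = -1885104 / 132878125 - 24804 * sqrt(19) / 132878125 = -0.02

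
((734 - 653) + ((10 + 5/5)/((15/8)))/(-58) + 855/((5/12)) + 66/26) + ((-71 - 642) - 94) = 7512313/5655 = 1328.44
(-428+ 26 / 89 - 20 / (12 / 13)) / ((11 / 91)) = -10918453 / 2937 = -3717.55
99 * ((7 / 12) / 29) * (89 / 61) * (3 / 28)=8811 / 28304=0.31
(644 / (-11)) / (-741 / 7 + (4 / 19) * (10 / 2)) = 85652 / 153329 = 0.56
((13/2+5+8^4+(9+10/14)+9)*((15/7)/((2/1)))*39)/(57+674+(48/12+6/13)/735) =6589770525/27939052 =235.86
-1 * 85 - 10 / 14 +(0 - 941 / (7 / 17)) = -2371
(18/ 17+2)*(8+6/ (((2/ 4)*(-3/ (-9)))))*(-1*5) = -11440/ 17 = -672.94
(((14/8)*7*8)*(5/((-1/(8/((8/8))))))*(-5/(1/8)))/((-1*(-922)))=78400/461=170.07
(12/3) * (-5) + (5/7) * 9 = -95/7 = -13.57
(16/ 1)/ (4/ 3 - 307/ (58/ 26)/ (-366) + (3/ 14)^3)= 232998528/ 25035485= 9.31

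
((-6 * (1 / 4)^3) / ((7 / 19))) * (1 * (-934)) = 26619 / 112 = 237.67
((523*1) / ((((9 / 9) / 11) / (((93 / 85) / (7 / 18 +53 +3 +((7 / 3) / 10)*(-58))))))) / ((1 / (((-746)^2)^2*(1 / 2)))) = 1491334764827844816 / 65569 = 22744509826714.53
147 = 147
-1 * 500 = -500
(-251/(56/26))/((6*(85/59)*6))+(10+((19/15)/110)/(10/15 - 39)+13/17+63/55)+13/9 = 2006458261/180642000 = 11.11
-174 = -174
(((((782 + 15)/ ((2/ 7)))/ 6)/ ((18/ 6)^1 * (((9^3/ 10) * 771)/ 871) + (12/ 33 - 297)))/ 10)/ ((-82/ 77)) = 4115834723/ 9714818472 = 0.42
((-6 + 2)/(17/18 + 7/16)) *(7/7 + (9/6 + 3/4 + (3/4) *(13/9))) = -2496/199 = -12.54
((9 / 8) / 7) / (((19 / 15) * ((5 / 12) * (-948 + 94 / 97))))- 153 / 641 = -3743636013 / 15663022172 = -0.24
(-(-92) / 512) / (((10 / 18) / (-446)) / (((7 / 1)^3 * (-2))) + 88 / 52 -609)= -205831899 / 695670512480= -0.00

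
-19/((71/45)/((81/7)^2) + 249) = -5609655/73519484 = -0.08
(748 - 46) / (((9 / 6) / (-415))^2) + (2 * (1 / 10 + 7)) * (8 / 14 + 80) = 1880737044 / 35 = 53735344.11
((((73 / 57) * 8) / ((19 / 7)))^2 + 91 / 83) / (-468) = -1493807651 / 45559700316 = -0.03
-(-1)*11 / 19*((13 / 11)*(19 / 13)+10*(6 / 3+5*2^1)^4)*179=408295241 / 19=21489223.21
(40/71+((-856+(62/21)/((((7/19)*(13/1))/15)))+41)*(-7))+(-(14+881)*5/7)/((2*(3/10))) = 88684240/19383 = 4575.36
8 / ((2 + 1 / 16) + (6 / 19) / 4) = 2432 / 651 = 3.74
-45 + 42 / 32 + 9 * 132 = 18309 / 16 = 1144.31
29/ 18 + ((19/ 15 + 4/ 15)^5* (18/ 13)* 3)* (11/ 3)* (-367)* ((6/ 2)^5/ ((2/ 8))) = -33674636453411/ 731250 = -46050784.89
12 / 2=6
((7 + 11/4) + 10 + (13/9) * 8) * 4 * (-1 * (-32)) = 36064/9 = 4007.11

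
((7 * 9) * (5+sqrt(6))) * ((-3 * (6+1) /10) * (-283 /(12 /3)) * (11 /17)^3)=498338379 * sqrt(6) /196520+498338379 /39304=18890.53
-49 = -49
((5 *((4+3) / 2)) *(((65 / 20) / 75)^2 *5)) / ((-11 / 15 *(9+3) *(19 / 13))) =-15379 / 1203840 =-0.01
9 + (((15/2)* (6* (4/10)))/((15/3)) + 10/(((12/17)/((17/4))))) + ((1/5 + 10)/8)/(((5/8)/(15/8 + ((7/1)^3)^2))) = 36012089/150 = 240080.59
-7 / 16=-0.44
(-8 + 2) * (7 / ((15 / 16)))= -224 / 5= -44.80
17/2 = 8.50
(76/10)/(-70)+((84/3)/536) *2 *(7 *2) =15877/11725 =1.35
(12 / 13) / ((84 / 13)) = 1 / 7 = 0.14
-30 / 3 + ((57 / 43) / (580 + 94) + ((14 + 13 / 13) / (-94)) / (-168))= -762583761 / 76280624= -10.00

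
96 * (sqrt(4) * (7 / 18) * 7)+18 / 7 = 11030 / 21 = 525.24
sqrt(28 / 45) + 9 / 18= 1.29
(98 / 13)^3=941192 / 2197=428.40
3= 3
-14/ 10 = -1.40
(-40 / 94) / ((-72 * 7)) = 5 / 5922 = 0.00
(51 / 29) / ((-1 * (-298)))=51 / 8642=0.01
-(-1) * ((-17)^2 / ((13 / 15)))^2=18792225 / 169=111196.60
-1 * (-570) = 570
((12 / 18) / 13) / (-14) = -1 / 273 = -0.00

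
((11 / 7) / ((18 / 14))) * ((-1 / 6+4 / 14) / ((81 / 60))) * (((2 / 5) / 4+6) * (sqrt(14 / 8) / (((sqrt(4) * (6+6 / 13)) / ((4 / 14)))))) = 43615 * sqrt(7) / 6001128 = 0.02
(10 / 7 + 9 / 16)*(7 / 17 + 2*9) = 69799 / 1904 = 36.66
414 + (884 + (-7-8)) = 1283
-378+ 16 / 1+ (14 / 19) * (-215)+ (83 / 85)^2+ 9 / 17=-518.94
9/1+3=12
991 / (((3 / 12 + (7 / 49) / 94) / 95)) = 123894820 / 331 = 374304.59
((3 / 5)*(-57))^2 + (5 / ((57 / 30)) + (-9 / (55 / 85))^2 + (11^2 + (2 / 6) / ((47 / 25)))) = 12049895194 / 8103975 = 1486.91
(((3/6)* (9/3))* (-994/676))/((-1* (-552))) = -497/124384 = -0.00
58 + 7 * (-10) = -12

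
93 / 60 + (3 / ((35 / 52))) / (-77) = 3217 / 2156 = 1.49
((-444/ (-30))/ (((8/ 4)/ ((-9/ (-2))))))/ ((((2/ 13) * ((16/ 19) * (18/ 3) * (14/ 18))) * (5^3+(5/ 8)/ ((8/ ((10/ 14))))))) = 9139/ 20750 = 0.44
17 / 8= 2.12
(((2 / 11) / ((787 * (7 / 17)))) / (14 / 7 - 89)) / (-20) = 17 / 52721130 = 0.00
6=6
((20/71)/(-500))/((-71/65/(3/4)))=39/100820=0.00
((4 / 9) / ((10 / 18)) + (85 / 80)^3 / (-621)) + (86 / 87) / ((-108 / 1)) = 872913853 / 1106472960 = 0.79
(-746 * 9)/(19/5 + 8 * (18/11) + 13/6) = -2215620/6289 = -352.30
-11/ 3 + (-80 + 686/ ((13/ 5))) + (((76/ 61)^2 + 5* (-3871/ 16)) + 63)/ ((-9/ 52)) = 11835643903/ 1741428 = 6796.52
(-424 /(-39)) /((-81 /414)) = -19504 /351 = -55.57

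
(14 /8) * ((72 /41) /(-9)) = -14 /41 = -0.34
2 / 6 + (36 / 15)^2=457 / 75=6.09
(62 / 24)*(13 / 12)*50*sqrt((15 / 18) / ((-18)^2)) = 10075*sqrt(30) / 7776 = 7.10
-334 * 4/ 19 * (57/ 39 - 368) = 6366040/ 247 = 25773.44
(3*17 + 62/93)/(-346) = -155/1038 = -0.15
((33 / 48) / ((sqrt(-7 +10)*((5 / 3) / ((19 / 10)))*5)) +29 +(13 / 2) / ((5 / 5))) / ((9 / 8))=209*sqrt(3) / 4500 +284 / 9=31.64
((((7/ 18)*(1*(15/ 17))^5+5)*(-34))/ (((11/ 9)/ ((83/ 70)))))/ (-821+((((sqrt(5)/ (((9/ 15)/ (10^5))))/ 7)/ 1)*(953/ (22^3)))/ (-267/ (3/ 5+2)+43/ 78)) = 0.20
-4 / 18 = -2 / 9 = -0.22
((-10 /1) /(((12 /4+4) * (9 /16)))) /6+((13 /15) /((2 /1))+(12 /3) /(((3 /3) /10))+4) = 83179 /1890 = 44.01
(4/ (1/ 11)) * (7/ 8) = 77/ 2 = 38.50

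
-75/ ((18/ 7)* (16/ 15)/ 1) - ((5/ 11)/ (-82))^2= -177976075/ 6508832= -27.34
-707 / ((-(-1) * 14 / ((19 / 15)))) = -63.97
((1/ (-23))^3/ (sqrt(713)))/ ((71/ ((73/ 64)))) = -73*sqrt(713)/ 39419522624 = -0.00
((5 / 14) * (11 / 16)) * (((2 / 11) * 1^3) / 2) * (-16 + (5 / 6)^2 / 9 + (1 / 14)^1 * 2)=-178945 / 508032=-0.35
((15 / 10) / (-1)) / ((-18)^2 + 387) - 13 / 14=-0.93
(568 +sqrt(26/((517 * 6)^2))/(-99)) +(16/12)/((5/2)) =8528/15 - sqrt(26)/307098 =568.53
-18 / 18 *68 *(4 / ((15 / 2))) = -544 / 15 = -36.27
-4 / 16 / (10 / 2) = -1 / 20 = -0.05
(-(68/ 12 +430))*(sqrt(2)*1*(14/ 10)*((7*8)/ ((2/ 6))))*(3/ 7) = -219576*sqrt(2)/ 5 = -62105.47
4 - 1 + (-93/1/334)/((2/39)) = -1623/668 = -2.43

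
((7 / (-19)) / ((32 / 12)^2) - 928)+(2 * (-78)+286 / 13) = -1291455 / 1216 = -1062.05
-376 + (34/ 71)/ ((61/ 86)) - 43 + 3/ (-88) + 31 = -147633345/ 381128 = -387.36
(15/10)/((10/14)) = 21/10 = 2.10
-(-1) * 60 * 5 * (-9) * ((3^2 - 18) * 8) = 194400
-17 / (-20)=17 / 20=0.85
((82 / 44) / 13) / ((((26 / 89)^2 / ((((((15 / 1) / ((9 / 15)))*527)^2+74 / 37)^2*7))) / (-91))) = -43588283853544651715571 / 1352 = -32239854921260837067.73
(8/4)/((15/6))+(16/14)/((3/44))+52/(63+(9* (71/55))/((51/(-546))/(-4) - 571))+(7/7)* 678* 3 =4925165151794/2399724705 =2052.39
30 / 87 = 10 / 29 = 0.34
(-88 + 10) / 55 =-78 / 55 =-1.42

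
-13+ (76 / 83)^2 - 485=-3424946 / 6889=-497.16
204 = 204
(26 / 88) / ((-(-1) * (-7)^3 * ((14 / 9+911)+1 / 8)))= -234 / 247935149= -0.00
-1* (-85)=85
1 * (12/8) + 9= 21/2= 10.50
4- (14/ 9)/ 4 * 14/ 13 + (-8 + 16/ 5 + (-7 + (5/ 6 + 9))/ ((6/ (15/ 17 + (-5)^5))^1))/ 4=-1714931/ 4680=-366.44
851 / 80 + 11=1731 / 80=21.64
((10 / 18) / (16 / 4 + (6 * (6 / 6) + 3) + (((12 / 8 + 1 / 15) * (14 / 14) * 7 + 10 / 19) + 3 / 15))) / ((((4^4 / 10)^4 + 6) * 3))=11875 / 680090728401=0.00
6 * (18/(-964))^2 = 243/116162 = 0.00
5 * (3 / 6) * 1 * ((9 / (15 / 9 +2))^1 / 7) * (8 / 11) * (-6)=-3240 / 847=-3.83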